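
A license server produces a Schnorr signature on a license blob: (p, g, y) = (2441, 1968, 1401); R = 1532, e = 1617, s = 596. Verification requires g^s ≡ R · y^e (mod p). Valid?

yes

g^s mod p:
1968^2 = 3873024 ≡ 1598
1968^4 ≡ 1598^2 = 2553604 ≡ 318
1968^8 ≡ 318^2 = 101124 ≡ 1043
1968^16 ≡ 1043^2 = 1087849 ≡ 1604
1968^32 ≡ 1604^2 = 2572816 ≡ 2
1968^64 ≡ 2^2 = 4
1968^128 ≡ 4^2 = 16
1968^256 ≡ 16^2 = 256
1968^512 ≡ 256^2 = 65536 ≡ 2070
596 = 512 + 64 + 16 + 4, so 1968^596 ≡ 2070·4·1604·318 ≡ 2370 (mod 2441)
R · y^e mod p:
1401^2 = 1962801 ≡ 237
1401^4 ≡ 237^2 = 56169 ≡ 26
1401^8 ≡ 26^2 = 676
1401^16 ≡ 676^2 = 456976 ≡ 509
1401^32 ≡ 509^2 = 259081 ≡ 335
1401^64 ≡ 335^2 = 112225 ≡ 2380
1401^128 ≡ 2380^2 = 5664400 ≡ 1280
1401^256 ≡ 1280^2 = 1638400 ≡ 489
1401^512 ≡ 489^2 = 239121 ≡ 2344
1401^1024 ≡ 2344^2 = 5494336 ≡ 2086
1617 = 1024 + 512 + 64 + 16 + 1, so 1401^1617 ≡ 2086·2344·2380·509·1401 ≡ 2382 (mod 2441)
1532·2382 = 3649224 ≡ 2370 (mod 2441)
2370 ≡ 2370 (mod 2441); signature holds.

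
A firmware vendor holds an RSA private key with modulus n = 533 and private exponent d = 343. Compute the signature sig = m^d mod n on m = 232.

m^2 ≡ 232^2 = 53824 ≡ 524
m^4 ≡ 524^2 = 274576 ≡ 81
m^8 ≡ 81^2 = 6561 ≡ 165
m^16 ≡ 165^2 = 27225 ≡ 42
m^32 ≡ 42^2 = 1764 ≡ 165
m^64 ≡ 165^2 = 27225 ≡ 42
m^128 ≡ 42^2 = 1764 ≡ 165
m^256 ≡ 165^2 = 27225 ≡ 42
343 = 256 + 64 + 16 + 4 + 2 + 1, so m^343 ≡ 42·42·42·81·524·232 ≡ 366 (mod 533)

366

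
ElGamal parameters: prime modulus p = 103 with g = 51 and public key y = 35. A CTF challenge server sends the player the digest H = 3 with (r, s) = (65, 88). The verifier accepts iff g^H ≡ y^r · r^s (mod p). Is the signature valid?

invalid

Left side g^H mod p:
51^2 = 2601 ≡ 26
3 = 2 + 1, so 51^3 ≡ 26·51 ≡ 90 (mod 103)
Right side y^r · r^s mod p:
35^2 = 1225 ≡ 92
35^4 ≡ 92^2 = 8464 ≡ 18
35^8 ≡ 18^2 = 324 ≡ 15
35^16 ≡ 15^2 = 225 ≡ 19
35^32 ≡ 19^2 = 361 ≡ 52
35^64 ≡ 52^2 = 2704 ≡ 26
65 = 64 + 1, so 35^65 ≡ 26·35 ≡ 86 (mod 103)
65^2 = 4225 ≡ 2
65^4 ≡ 2^2 = 4
65^8 ≡ 4^2 = 16
65^16 ≡ 16^2 = 256 ≡ 50
65^32 ≡ 50^2 = 2500 ≡ 28
65^64 ≡ 28^2 = 784 ≡ 63
88 = 64 + 16 + 8, so 65^88 ≡ 63·50·16 ≡ 33 (mod 103)
86·33 = 2838 ≡ 57 (mod 103)
90 ≠ 57, so verification fails.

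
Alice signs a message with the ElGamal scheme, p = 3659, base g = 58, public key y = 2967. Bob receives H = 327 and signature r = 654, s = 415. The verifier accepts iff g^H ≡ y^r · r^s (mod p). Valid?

no

Left side g^H mod p:
58^2 = 3364
58^4 ≡ 3364^2 = 11316496 ≡ 2868
58^8 ≡ 2868^2 = 8225424 ≡ 3651
58^16 ≡ 3651^2 = 13329801 ≡ 64
58^32 ≡ 64^2 = 4096 ≡ 437
58^64 ≡ 437^2 = 190969 ≡ 701
58^128 ≡ 701^2 = 491401 ≡ 1095
58^256 ≡ 1095^2 = 1199025 ≡ 2532
327 = 256 + 64 + 4 + 2 + 1, so 58^327 ≡ 2532·701·2868·3364·58 ≡ 1218 (mod 3659)
Right side y^r · r^s mod p:
2967^2 = 8803089 ≡ 3194
2967^4 ≡ 3194^2 = 10201636 ≡ 344
2967^8 ≡ 344^2 = 118336 ≡ 1248
2967^16 ≡ 1248^2 = 1557504 ≡ 2429
2967^32 ≡ 2429^2 = 5900041 ≡ 1733
2967^64 ≡ 1733^2 = 3003289 ≡ 2909
2967^128 ≡ 2909^2 = 8462281 ≡ 2673
2967^256 ≡ 2673^2 = 7144929 ≡ 2561
2967^512 ≡ 2561^2 = 6558721 ≡ 1793
654 = 512 + 128 + 8 + 4 + 2, so 2967^654 ≡ 1793·2673·1248·344·3194 ≡ 1125 (mod 3659)
654^2 = 427716 ≡ 3272
654^4 ≡ 3272^2 = 10705984 ≡ 3409
654^8 ≡ 3409^2 = 11621281 ≡ 297
654^16 ≡ 297^2 = 88209 ≡ 393
654^32 ≡ 393^2 = 154449 ≡ 771
654^64 ≡ 771^2 = 594441 ≡ 1683
654^128 ≡ 1683^2 = 2832489 ≡ 423
654^256 ≡ 423^2 = 178929 ≡ 3297
415 = 256 + 128 + 16 + 8 + 4 + 2 + 1, so 654^415 ≡ 3297·423·393·297·3409·3272·654 ≡ 2967 (mod 3659)
1125·2967 = 3337875 ≡ 867 (mod 3659)
1218 ≠ 867, so verification fails.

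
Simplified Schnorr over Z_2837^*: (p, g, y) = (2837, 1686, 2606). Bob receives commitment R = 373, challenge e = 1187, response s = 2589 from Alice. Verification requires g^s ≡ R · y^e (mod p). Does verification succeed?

fails

g^s mod p:
1686^2589 mod 2837 = 1395
R · y^e mod p:
2606^1187 mod 2837 = 476
373·476 = 177548 ≡ 1654 (mod 2837)
1395 ≠ 1654; the check fails.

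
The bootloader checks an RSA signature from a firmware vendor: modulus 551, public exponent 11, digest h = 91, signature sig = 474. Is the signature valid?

invalid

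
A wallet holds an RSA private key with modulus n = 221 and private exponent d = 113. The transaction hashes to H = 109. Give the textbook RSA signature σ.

H^2 ≡ 109^2 = 11881 ≡ 168
H^4 ≡ 168^2 = 28224 ≡ 157
H^8 ≡ 157^2 = 24649 ≡ 118
H^16 ≡ 118^2 = 13924 ≡ 1
H^32 ≡ 1^2 = 1
H^64 ≡ 1^2 = 1
113 = 64 + 32 + 16 + 1, so H^113 ≡ 1·1·1·109 ≡ 109 (mod 221)

109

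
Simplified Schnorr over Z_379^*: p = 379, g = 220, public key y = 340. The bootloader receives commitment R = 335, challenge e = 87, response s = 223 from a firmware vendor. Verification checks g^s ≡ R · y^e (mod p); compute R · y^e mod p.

242

340^2 = 115600 ≡ 5
340^4 ≡ 5^2 = 25
340^8 ≡ 25^2 = 625 ≡ 246
340^16 ≡ 246^2 = 60516 ≡ 255
340^32 ≡ 255^2 = 65025 ≡ 216
340^64 ≡ 216^2 = 46656 ≡ 39
87 = 64 + 16 + 4 + 2 + 1, so 340^87 ≡ 39·255·25·5·340 ≡ 184 (mod 379)
R · y^e ≡ 335·184 = 61640 ≡ 242 (mod 379)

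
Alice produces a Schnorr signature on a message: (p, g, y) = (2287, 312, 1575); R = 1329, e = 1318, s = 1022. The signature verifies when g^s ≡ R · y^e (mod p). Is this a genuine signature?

g^s mod p:
312^1022 mod 2287 = 928
R · y^e mod p:
1575^1318 mod 2287 = 1026
1329·1026 = 1363554 ≡ 502 (mod 2287)
928 ≠ 502; the check fails.

forged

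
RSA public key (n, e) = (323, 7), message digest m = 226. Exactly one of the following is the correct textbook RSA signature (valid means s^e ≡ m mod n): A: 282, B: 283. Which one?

A

Candidate A: 282^2 = 79524 ≡ 66; 282^4 ≡ 66^2 = 4356 ≡ 157; 7 = 4 + 2 + 1, so 282^7 ≡ 157·66·282 ≡ 226 (mod 323)
  → matches m = 226
Candidate B: 283^2 = 80089 ≡ 308; 283^4 ≡ 308^2 = 94864 ≡ 225; 7 = 4 + 2 + 1, so 283^7 ≡ 225·308·283 ≡ 309 (mod 323)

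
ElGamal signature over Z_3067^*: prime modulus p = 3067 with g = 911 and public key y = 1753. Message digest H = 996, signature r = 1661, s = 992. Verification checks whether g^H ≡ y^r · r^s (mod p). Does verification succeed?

Left side g^H mod p:
Squares mod 3067: 911^1≡911, 911^2≡1831, 911^4≡330, 911^8≡1555, 911^16≡1229, 911^32≡1477, 911^64≡892, 911^128≡1311, 911^256≡1201, 911^512≡911
996 = 512 + 256 + 128 + 64 + 32 + 4, so 911^996 ≡ 911·1201·1311·892·1477·330 ≡ 488 (mod 3067)
Right side y^r · r^s mod p:
Squares mod 3067: 1753^1≡1753, 1753^2≡2942, 1753^4≡290, 1753^8≡1291, 1753^16≡1300, 1753^32≡83, 1753^64≡755, 1753^128≡2630, 1753^256≡815, 1753^512≡1753, 1753^1024≡2942
1661 = 1024 + 512 + 64 + 32 + 16 + 8 + 4 + 1, so 1753^1661 ≡ 2942·1753·755·83·1300·1291·290·1753 ≡ 2630 (mod 3067)
Squares mod 3067: 1661^1≡1661, 1661^2≡1688, 1661^4≡101, 1661^8≡1000, 1661^16≡158, 1661^32≡428, 1661^64≡2231, 1661^128≡2687, 1661^256≡251, 1661^512≡1661
992 = 512 + 256 + 128 + 64 + 32, so 1661^992 ≡ 1661·251·2687·2231·428 ≡ 2555 (mod 3067)
2630·2555 = 6719650 ≡ 2920 (mod 3067)
488 ≠ 2920, so verification fails.

fails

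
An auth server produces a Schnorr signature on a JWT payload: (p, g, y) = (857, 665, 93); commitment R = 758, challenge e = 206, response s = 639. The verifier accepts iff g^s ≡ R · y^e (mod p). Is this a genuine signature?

g^s mod p:
665^639 mod 857 = 580
R · y^e mod p:
93^206 mod 857 = 401
758·401 = 303958 ≡ 580 (mod 857)
580 ≡ 580 (mod 857); signature holds.

genuine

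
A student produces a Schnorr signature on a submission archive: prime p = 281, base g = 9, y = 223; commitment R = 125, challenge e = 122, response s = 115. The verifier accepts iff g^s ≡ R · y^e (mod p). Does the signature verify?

verifies

g^s mod p:
9^2 = 81
9^4 ≡ 81^2 = 6561 ≡ 98
9^8 ≡ 98^2 = 9604 ≡ 50
9^16 ≡ 50^2 = 2500 ≡ 252
9^32 ≡ 252^2 = 63504 ≡ 279
9^64 ≡ 279^2 = 77841 ≡ 4
115 = 64 + 32 + 16 + 2 + 1, so 9^115 ≡ 4·279·252·81·9 ≡ 247 (mod 281)
R · y^e mod p:
223^2 = 49729 ≡ 273
223^4 ≡ 273^2 = 74529 ≡ 64
223^8 ≡ 64^2 = 4096 ≡ 162
223^16 ≡ 162^2 = 26244 ≡ 111
223^32 ≡ 111^2 = 12321 ≡ 238
223^64 ≡ 238^2 = 56644 ≡ 163
122 = 64 + 32 + 16 + 8 + 2, so 223^122 ≡ 163·238·111·162·273 ≡ 256 (mod 281)
125·256 = 32000 ≡ 247 (mod 281)
247 ≡ 247 (mod 281); signature holds.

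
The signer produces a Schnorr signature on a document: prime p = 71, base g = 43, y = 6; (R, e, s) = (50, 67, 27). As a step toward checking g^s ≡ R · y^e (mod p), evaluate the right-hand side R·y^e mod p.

64

Squares mod 71: 6^1≡6, 6^2≡36, 6^4≡18, 6^8≡40, 6^16≡38, 6^32≡24, 6^64≡8
67 = 64 + 2 + 1, so 6^67 ≡ 8·36·6 ≡ 24 (mod 71)
R · y^e ≡ 50·24 = 1200 ≡ 64 (mod 71)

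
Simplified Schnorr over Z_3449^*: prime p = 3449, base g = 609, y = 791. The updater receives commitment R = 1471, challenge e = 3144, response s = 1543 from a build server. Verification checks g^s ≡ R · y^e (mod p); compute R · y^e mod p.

1393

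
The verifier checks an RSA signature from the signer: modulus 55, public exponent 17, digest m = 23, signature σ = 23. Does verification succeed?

σ^2 ≡ 23^2 = 529 ≡ 34
σ^4 ≡ 34^2 = 1156 ≡ 1
σ^8 ≡ 1^2 = 1
σ^16 ≡ 1^2 = 1
17 = 16 + 1, so σ^17 ≡ 1·23 ≡ 23 (mod 55)
23 = m, so the signature checks out.

passes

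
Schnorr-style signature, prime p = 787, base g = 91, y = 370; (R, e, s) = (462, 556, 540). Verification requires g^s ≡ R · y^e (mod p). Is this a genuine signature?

g^s mod p:
Squares mod 787: 91^1≡91, 91^2≡411, 91^4≡503, 91^8≡382, 91^16≡329, 91^32≡422, 91^64≡222, 91^128≡490, 91^256≡65, 91^512≡290
540 = 512 + 16 + 8 + 4, so 91^540 ≡ 290·329·382·503 ≡ 345 (mod 787)
R · y^e mod p:
Squares mod 787: 370^1≡370, 370^2≡749, 370^4≡657, 370^8≡373, 370^16≡617, 370^32≡568, 370^64≡741, 370^128≡542, 370^256≡213, 370^512≡510
556 = 512 + 32 + 8 + 4, so 370^556 ≡ 510·568·373·657 ≡ 568 (mod 787)
462·568 = 262416 ≡ 345 (mod 787)
345 ≡ 345 (mod 787); signature holds.

genuine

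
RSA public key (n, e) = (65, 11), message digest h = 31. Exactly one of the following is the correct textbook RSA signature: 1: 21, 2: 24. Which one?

1

Candidate 1: 21^2 = 441 ≡ 51; 21^4 ≡ 51^2 = 2601 ≡ 1; 21^8 ≡ 1^2 = 1; 11 = 8 + 2 + 1, so 21^11 ≡ 1·51·21 ≡ 31 (mod 65)
  → matches h = 31
Candidate 2: 24^2 = 576 ≡ 56; 24^4 ≡ 56^2 = 3136 ≡ 16; 24^8 ≡ 16^2 = 256 ≡ 61; 11 = 8 + 2 + 1, so 24^11 ≡ 61·56·24 ≡ 19 (mod 65)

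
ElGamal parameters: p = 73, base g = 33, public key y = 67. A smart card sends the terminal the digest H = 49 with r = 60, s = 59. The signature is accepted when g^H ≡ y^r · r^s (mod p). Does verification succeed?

passes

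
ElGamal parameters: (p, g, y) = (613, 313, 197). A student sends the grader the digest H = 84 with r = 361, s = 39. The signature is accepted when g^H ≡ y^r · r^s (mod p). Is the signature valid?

Left side g^H mod p:
Squares mod 613: 313^1≡313, 313^2≡502, 313^4≡61, 313^8≡43, 313^16≡10, 313^32≡100, 313^64≡192
84 = 64 + 16 + 4, so 313^84 ≡ 192·10·61 ≡ 37 (mod 613)
Right side y^r · r^s mod p:
Squares mod 613: 197^1≡197, 197^2≡190, 197^4≡546, 197^8≡198, 197^16≡585, 197^32≡171, 197^64≡430, 197^128≡387, 197^256≡197
361 = 256 + 64 + 32 + 8 + 1, so 197^361 ≡ 197·430·171·198·197 ≡ 546 (mod 613)
Squares mod 613: 361^1≡361, 361^2≡365, 361^4≡204, 361^8≡545, 361^16≡333, 361^32≡549
39 = 32 + 4 + 2 + 1, so 361^39 ≡ 549·204·365·361 ≡ 586 (mod 613)
546·586 = 319956 ≡ 583 (mod 613)
37 ≠ 583, so verification fails.

invalid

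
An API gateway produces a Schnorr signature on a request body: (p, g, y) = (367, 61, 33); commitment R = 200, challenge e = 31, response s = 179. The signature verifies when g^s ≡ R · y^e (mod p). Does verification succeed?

g^s mod p:
Squares mod 367: 61^1≡61, 61^2≡51, 61^4≡32, 61^8≡290, 61^16≡57, 61^32≡313, 61^64≡347, 61^128≡33
179 = 128 + 32 + 16 + 2 + 1, so 61^179 ≡ 33·313·57·51·61 ≡ 195 (mod 367)
R · y^e mod p:
Squares mod 367: 33^1≡33, 33^2≡355, 33^4≡144, 33^8≡184, 33^16≡92
31 = 16 + 8 + 4 + 2 + 1, so 33^31 ≡ 92·184·144·355·33 ≡ 212 (mod 367)
200·212 = 42400 ≡ 195 (mod 367)
195 ≡ 195 (mod 367); signature holds.

passes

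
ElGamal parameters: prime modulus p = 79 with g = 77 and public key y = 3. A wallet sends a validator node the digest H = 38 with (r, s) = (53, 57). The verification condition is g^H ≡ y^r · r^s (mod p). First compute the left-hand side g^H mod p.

40

77^38 mod 79 = 40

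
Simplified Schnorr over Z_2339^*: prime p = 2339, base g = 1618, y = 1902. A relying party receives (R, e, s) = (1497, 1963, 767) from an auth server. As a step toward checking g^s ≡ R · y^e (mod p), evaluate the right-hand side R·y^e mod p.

2151

1902^1963 mod 2339 = 2317
R · y^e ≡ 1497·2317 = 3468549 ≡ 2151 (mod 2339)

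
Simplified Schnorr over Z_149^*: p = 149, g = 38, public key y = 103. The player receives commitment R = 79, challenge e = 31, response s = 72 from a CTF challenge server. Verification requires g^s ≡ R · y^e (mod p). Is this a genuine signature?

forged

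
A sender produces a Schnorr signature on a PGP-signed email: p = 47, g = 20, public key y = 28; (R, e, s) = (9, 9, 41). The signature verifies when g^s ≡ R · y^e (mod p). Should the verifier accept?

reject

g^s mod p:
Squares mod 47: 20^1≡20, 20^2≡24, 20^4≡12, 20^8≡3, 20^16≡9, 20^32≡34
41 = 32 + 8 + 1, so 20^41 ≡ 34·3·20 ≡ 19 (mod 47)
R · y^e mod p:
Squares mod 47: 28^1≡28, 28^2≡32, 28^4≡37, 28^8≡6
9 = 8 + 1, so 28^9 ≡ 6·28 ≡ 27 (mod 47)
9·27 = 243 ≡ 8 (mod 47)
19 ≠ 8; the check fails.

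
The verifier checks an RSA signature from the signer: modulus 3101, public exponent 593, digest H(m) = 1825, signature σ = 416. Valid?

yes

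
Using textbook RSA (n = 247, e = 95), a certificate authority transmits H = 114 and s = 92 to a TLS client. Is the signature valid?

invalid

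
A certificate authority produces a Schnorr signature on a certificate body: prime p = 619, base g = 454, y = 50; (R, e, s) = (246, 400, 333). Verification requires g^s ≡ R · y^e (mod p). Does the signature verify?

g^s mod p:
Squares mod 619: 454^1≡454, 454^2≡608, 454^4≡121, 454^8≡404, 454^16≡419, 454^32≡384, 454^64≡134, 454^128≡5, 454^256≡25
333 = 256 + 64 + 8 + 4 + 1, so 454^333 ≡ 25·134·404·121·454 ≡ 330 (mod 619)
R · y^e mod p:
Squares mod 619: 50^1≡50, 50^2≡24, 50^4≡576, 50^8≡611, 50^16≡64, 50^32≡382, 50^64≡459, 50^128≡221, 50^256≡559
400 = 256 + 128 + 16, so 50^400 ≡ 559·221·64 ≡ 9 (mod 619)
246·9 = 2214 ≡ 357 (mod 619)
330 ≠ 357; the check fails.

does not verify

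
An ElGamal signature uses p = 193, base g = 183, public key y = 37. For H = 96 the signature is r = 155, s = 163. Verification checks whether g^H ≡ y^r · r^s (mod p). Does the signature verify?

verifies

Left side g^H mod p:
Squares mod 193: 183^1≡183, 183^2≡100, 183^4≡157, 183^8≡138, 183^16≡130, 183^32≡109, 183^64≡108
96 = 64 + 32, so 183^96 ≡ 108·109 ≡ 192 (mod 193)
Right side y^r · r^s mod p:
Squares mod 193: 37^1≡37, 37^2≡18, 37^4≡131, 37^8≡177, 37^16≡63, 37^32≡109, 37^64≡108, 37^128≡84
155 = 128 + 16 + 8 + 2 + 1, so 37^155 ≡ 84·63·177·18·37 ≡ 153 (mod 193)
Squares mod 193: 155^1≡155, 155^2≡93, 155^4≡157, 155^8≡138, 155^16≡130, 155^32≡109, 155^64≡108, 155^128≡84
163 = 128 + 32 + 2 + 1, so 155^163 ≡ 84·109·93·155 ≡ 111 (mod 193)
153·111 = 16983 ≡ 192 (mod 193)
192 ≡ 192 (mod 193), so the signature is genuine.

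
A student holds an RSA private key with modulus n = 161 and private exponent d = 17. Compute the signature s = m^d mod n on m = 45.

m^2 ≡ 45^2 = 2025 ≡ 93
m^4 ≡ 93^2 = 8649 ≡ 116
m^8 ≡ 116^2 = 13456 ≡ 93
m^16 ≡ 93^2 = 8649 ≡ 116
17 = 16 + 1, so m^17 ≡ 116·45 ≡ 68 (mod 161)

68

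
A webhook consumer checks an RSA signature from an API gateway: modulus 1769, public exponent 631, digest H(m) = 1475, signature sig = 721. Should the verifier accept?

sig^2 ≡ 721^2 = 519841 ≡ 1524
sig^4 ≡ 1524^2 = 2322576 ≡ 1648
sig^8 ≡ 1648^2 = 2715904 ≡ 489
sig^16 ≡ 489^2 = 239121 ≡ 306
sig^32 ≡ 306^2 = 93636 ≡ 1648
sig^64 ≡ 1648^2 = 2715904 ≡ 489
sig^128 ≡ 489^2 = 239121 ≡ 306
sig^256 ≡ 306^2 = 93636 ≡ 1648
sig^512 ≡ 1648^2 = 2715904 ≡ 489
631 = 512 + 64 + 32 + 16 + 4 + 2 + 1, so sig^631 ≡ 489·489·1648·306·1648·1524·721 ≡ 1475 (mod 1769)
Since 1475 equals the digest 1475, verification succeeds.

accept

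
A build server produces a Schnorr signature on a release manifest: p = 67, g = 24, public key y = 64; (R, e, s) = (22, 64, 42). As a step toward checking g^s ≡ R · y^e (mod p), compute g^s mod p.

62

Squares mod 67: 24^1≡24, 24^2≡40, 24^4≡59, 24^8≡64, 24^16≡9, 24^32≡14
42 = 32 + 8 + 2, so 24^42 ≡ 14·64·40 ≡ 62 (mod 67)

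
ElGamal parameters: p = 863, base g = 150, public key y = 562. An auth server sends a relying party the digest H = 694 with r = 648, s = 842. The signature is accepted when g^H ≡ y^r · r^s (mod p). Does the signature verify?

Left side g^H mod p:
150^2 = 22500 ≡ 62
150^4 ≡ 62^2 = 3844 ≡ 392
150^8 ≡ 392^2 = 153664 ≡ 50
150^16 ≡ 50^2 = 2500 ≡ 774
150^32 ≡ 774^2 = 599076 ≡ 154
150^64 ≡ 154^2 = 23716 ≡ 415
150^128 ≡ 415^2 = 172225 ≡ 488
150^256 ≡ 488^2 = 238144 ≡ 819
150^512 ≡ 819^2 = 670761 ≡ 210
694 = 512 + 128 + 32 + 16 + 4 + 2, so 150^694 ≡ 210·488·154·774·392·62 ≡ 273 (mod 863)
Right side y^r · r^s mod p:
562^2 = 315844 ≡ 849
562^4 ≡ 849^2 = 720801 ≡ 196
562^8 ≡ 196^2 = 38416 ≡ 444
562^16 ≡ 444^2 = 197136 ≡ 372
562^32 ≡ 372^2 = 138384 ≡ 304
562^64 ≡ 304^2 = 92416 ≡ 75
562^128 ≡ 75^2 = 5625 ≡ 447
562^256 ≡ 447^2 = 199809 ≡ 456
562^512 ≡ 456^2 = 207936 ≡ 816
648 = 512 + 128 + 8, so 562^648 ≡ 816·447·444 ≡ 171 (mod 863)
648^2 = 419904 ≡ 486
648^4 ≡ 486^2 = 236196 ≡ 597
648^8 ≡ 597^2 = 356409 ≡ 853
648^16 ≡ 853^2 = 727609 ≡ 100
648^32 ≡ 100^2 = 10000 ≡ 507
648^64 ≡ 507^2 = 257049 ≡ 738
648^128 ≡ 738^2 = 544644 ≡ 91
648^256 ≡ 91^2 = 8281 ≡ 514
648^512 ≡ 514^2 = 264196 ≡ 118
842 = 512 + 256 + 64 + 8 + 2, so 648^842 ≡ 118·514·738·853·486 ≡ 361 (mod 863)
171·361 = 61731 ≡ 458 (mod 863)
273 ≠ 458, so verification fails.

does not verify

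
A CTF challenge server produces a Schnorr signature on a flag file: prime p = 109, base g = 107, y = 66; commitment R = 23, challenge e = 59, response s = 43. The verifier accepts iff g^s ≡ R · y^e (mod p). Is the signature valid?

valid

g^s mod p:
107^43 mod 109 = 90
R · y^e mod p:
66^59 mod 109 = 75
23·75 = 1725 ≡ 90 (mod 109)
90 ≡ 90 (mod 109); signature holds.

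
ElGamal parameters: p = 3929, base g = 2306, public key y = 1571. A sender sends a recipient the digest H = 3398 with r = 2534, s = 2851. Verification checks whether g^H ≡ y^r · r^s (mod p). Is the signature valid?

invalid

Left side g^H mod p:
2306^2 = 5317636 ≡ 1699
2306^4 ≡ 1699^2 = 2886601 ≡ 2715
2306^8 ≡ 2715^2 = 7371225 ≡ 421
2306^16 ≡ 421^2 = 177241 ≡ 436
2306^32 ≡ 436^2 = 190096 ≡ 1504
2306^64 ≡ 1504^2 = 2262016 ≡ 2841
2306^128 ≡ 2841^2 = 8071281 ≡ 1115
2306^256 ≡ 1115^2 = 1243225 ≡ 1661
2306^512 ≡ 1661^2 = 2758921 ≡ 763
2306^1024 ≡ 763^2 = 582169 ≡ 677
2306^2048 ≡ 677^2 = 458329 ≡ 2565
3398 = 2048 + 1024 + 256 + 64 + 4 + 2, so 2306^3398 ≡ 2565·677·1661·2841·2715·1699 ≡ 1548 (mod 3929)
Right side y^r · r^s mod p:
1571^2 = 2468041 ≡ 629
1571^4 ≡ 629^2 = 395641 ≡ 2741
1571^8 ≡ 2741^2 = 7513081 ≡ 833
1571^16 ≡ 833^2 = 693889 ≡ 2385
1571^32 ≡ 2385^2 = 5688225 ≡ 2962
1571^64 ≡ 2962^2 = 8773444 ≡ 3916
1571^128 ≡ 3916^2 = 15335056 ≡ 169
1571^256 ≡ 169^2 = 28561 ≡ 1058
1571^512 ≡ 1058^2 = 1119364 ≡ 3528
1571^1024 ≡ 3528^2 = 12446784 ≡ 3641
1571^2048 ≡ 3641^2 = 13256881 ≡ 435
2534 = 2048 + 256 + 128 + 64 + 32 + 4 + 2, so 1571^2534 ≡ 435·1058·169·3916·2962·2741·629 ≡ 3200 (mod 3929)
2534^2 = 6421156 ≡ 1170
2534^4 ≡ 1170^2 = 1368900 ≡ 1608
2534^8 ≡ 1608^2 = 2585664 ≡ 382
2534^16 ≡ 382^2 = 145924 ≡ 551
2534^32 ≡ 551^2 = 303601 ≡ 1068
2534^64 ≡ 1068^2 = 1140624 ≡ 1214
2534^128 ≡ 1214^2 = 1473796 ≡ 421
2534^256 ≡ 421^2 = 177241 ≡ 436
2534^512 ≡ 436^2 = 190096 ≡ 1504
2534^1024 ≡ 1504^2 = 2262016 ≡ 2841
2534^2048 ≡ 2841^2 = 8071281 ≡ 1115
2851 = 2048 + 512 + 256 + 32 + 2 + 1, so 2534^2851 ≡ 1115·1504·436·1068·1170·2534 ≡ 1799 (mod 3929)
3200·1799 = 5756800 ≡ 815 (mod 3929)
1548 ≠ 815, so verification fails.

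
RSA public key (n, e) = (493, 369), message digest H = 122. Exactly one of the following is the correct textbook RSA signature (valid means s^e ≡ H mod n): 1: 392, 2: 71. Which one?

2

Candidate 1: 392^369 mod 493 = 358
Candidate 2: 71^369 mod 493 = 122
  → matches H = 122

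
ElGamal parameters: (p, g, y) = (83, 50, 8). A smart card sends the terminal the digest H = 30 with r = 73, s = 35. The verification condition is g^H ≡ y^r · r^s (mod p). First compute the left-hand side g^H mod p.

50^2 = 2500 ≡ 10
50^4 ≡ 10^2 = 100 ≡ 17
50^8 ≡ 17^2 = 289 ≡ 40
50^16 ≡ 40^2 = 1600 ≡ 23
30 = 16 + 8 + 4 + 2, so 50^30 ≡ 23·40·17·10 ≡ 28 (mod 83)

28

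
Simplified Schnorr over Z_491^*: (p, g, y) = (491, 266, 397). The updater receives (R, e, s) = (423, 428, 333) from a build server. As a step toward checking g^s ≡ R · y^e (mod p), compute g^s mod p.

92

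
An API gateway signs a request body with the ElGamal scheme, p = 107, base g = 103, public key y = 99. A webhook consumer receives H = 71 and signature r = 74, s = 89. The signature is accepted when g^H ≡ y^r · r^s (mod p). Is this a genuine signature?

Left side g^H mod p:
103^2 = 10609 ≡ 16
103^4 ≡ 16^2 = 256 ≡ 42
103^8 ≡ 42^2 = 1764 ≡ 52
103^16 ≡ 52^2 = 2704 ≡ 29
103^32 ≡ 29^2 = 841 ≡ 92
103^64 ≡ 92^2 = 8464 ≡ 11
71 = 64 + 4 + 2 + 1, so 103^71 ≡ 11·42·16·103 ≡ 71 (mod 107)
Right side y^r · r^s mod p:
99^2 = 9801 ≡ 64
99^4 ≡ 64^2 = 4096 ≡ 30
99^8 ≡ 30^2 = 900 ≡ 44
99^16 ≡ 44^2 = 1936 ≡ 10
99^32 ≡ 10^2 = 100
99^64 ≡ 100^2 = 10000 ≡ 49
74 = 64 + 8 + 2, so 99^74 ≡ 49·44·64 ≡ 61 (mod 107)
74^2 = 5476 ≡ 19
74^4 ≡ 19^2 = 361 ≡ 40
74^8 ≡ 40^2 = 1600 ≡ 102
74^16 ≡ 102^2 = 10404 ≡ 25
74^32 ≡ 25^2 = 625 ≡ 90
74^64 ≡ 90^2 = 8100 ≡ 75
89 = 64 + 16 + 8 + 1, so 74^89 ≡ 75·25·102·74 ≡ 38 (mod 107)
61·38 = 2318 ≡ 71 (mod 107)
71 ≡ 71 (mod 107), so the signature is genuine.

genuine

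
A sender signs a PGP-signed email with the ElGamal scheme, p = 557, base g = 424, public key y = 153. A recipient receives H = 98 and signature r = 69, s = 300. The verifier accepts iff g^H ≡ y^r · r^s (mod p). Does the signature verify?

Left side g^H mod p:
424^98 mod 557 = 81
Right side y^r · r^s mod p:
153^69 mod 557 = 104
69^300 mod 557 = 531
104·531 = 55224 ≡ 81 (mod 557)
81 ≡ 81 (mod 557), so the signature is genuine.

verifies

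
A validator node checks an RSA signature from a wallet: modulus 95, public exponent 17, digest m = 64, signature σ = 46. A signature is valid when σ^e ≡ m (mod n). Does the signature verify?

σ^2 ≡ 46^2 = 2116 ≡ 26
σ^4 ≡ 26^2 = 676 ≡ 11
σ^8 ≡ 11^2 = 121 ≡ 26
σ^16 ≡ 26^2 = 676 ≡ 11
17 = 16 + 1, so σ^17 ≡ 11·46 ≡ 31 (mod 95)
σ^17 mod 95 = 31, but m = 64.

does not verify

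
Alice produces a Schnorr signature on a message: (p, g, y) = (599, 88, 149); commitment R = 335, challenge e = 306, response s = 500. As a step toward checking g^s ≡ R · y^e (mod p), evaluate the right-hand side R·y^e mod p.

6

Squares mod 599: 149^1≡149, 149^2≡38, 149^4≡246, 149^8≡17, 149^16≡289, 149^32≡260, 149^64≡512, 149^128≡381, 149^256≡203
306 = 256 + 32 + 16 + 2, so 149^306 ≡ 203·260·289·38 ≡ 422 (mod 599)
R · y^e ≡ 335·422 = 141370 ≡ 6 (mod 599)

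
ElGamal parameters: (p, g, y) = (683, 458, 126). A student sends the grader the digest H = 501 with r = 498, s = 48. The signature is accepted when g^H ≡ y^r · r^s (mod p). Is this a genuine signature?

Left side g^H mod p:
458^2 = 209764 ≡ 83
458^4 ≡ 83^2 = 6889 ≡ 59
458^8 ≡ 59^2 = 3481 ≡ 66
458^16 ≡ 66^2 = 4356 ≡ 258
458^32 ≡ 258^2 = 66564 ≡ 313
458^64 ≡ 313^2 = 97969 ≡ 300
458^128 ≡ 300^2 = 90000 ≡ 527
458^256 ≡ 527^2 = 277729 ≡ 431
501 = 256 + 128 + 64 + 32 + 16 + 4 + 1, so 458^501 ≡ 431·527·300·313·258·59·458 ≡ 335 (mod 683)
Right side y^r · r^s mod p:
126^2 = 15876 ≡ 167
126^4 ≡ 167^2 = 27889 ≡ 569
126^8 ≡ 569^2 = 323761 ≡ 19
126^16 ≡ 19^2 = 361
126^32 ≡ 361^2 = 130321 ≡ 551
126^64 ≡ 551^2 = 303601 ≡ 349
126^128 ≡ 349^2 = 121801 ≡ 227
126^256 ≡ 227^2 = 51529 ≡ 304
498 = 256 + 128 + 64 + 32 + 16 + 2, so 126^498 ≡ 304·227·349·551·361·167 ≡ 406 (mod 683)
498^2 = 248004 ≡ 75
498^4 ≡ 75^2 = 5625 ≡ 161
498^8 ≡ 161^2 = 25921 ≡ 650
498^16 ≡ 650^2 = 422500 ≡ 406
498^32 ≡ 406^2 = 164836 ≡ 233
48 = 32 + 16, so 498^48 ≡ 233·406 ≡ 344 (mod 683)
406·344 = 139664 ≡ 332 (mod 683)
335 ≠ 332, so verification fails.

forged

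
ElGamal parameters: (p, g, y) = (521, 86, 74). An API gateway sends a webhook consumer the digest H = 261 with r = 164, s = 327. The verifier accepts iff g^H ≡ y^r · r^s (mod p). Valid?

Left side g^H mod p:
86^2 = 7396 ≡ 102
86^4 ≡ 102^2 = 10404 ≡ 505
86^8 ≡ 505^2 = 255025 ≡ 256
86^16 ≡ 256^2 = 65536 ≡ 411
86^32 ≡ 411^2 = 168921 ≡ 117
86^64 ≡ 117^2 = 13689 ≡ 143
86^128 ≡ 143^2 = 20449 ≡ 130
86^256 ≡ 130^2 = 16900 ≡ 228
261 = 256 + 4 + 1, so 86^261 ≡ 228·505·86 ≡ 435 (mod 521)
Right side y^r · r^s mod p:
74^2 = 5476 ≡ 266
74^4 ≡ 266^2 = 70756 ≡ 421
74^8 ≡ 421^2 = 177241 ≡ 101
74^16 ≡ 101^2 = 10201 ≡ 302
74^32 ≡ 302^2 = 91204 ≡ 29
74^64 ≡ 29^2 = 841 ≡ 320
74^128 ≡ 320^2 = 102400 ≡ 284
164 = 128 + 32 + 4, so 74^164 ≡ 284·29·421 ≡ 101 (mod 521)
164^2 = 26896 ≡ 325
164^4 ≡ 325^2 = 105625 ≡ 383
164^8 ≡ 383^2 = 146689 ≡ 288
164^16 ≡ 288^2 = 82944 ≡ 105
164^32 ≡ 105^2 = 11025 ≡ 84
164^64 ≡ 84^2 = 7056 ≡ 283
164^128 ≡ 283^2 = 80089 ≡ 376
164^256 ≡ 376^2 = 141376 ≡ 185
327 = 256 + 64 + 4 + 2 + 1, so 164^327 ≡ 185·283·383·325·164 ≡ 92 (mod 521)
101·92 = 9292 ≡ 435 (mod 521)
435 ≡ 435 (mod 521), so the signature is genuine.

yes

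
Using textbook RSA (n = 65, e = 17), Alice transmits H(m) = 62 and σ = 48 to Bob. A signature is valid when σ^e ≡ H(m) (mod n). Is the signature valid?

σ^2 ≡ 48^2 = 2304 ≡ 29
σ^4 ≡ 29^2 = 841 ≡ 61
σ^8 ≡ 61^2 = 3721 ≡ 16
σ^16 ≡ 16^2 = 256 ≡ 61
17 = 16 + 1, so σ^17 ≡ 61·48 ≡ 3 (mod 65)
σ^17 mod 65 = 3, but H(m) = 62.

invalid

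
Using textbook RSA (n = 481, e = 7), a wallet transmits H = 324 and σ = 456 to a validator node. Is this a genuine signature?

forged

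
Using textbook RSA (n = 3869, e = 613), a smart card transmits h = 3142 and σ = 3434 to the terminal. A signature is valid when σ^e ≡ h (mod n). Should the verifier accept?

accept

σ^613 mod 3869 = 3142
Since 3142 equals the digest 3142, verification succeeds.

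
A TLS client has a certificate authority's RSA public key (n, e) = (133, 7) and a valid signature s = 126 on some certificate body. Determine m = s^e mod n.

126

s^2 ≡ 126^2 = 15876 ≡ 49
s^4 ≡ 49^2 = 2401 ≡ 7
7 = 4 + 2 + 1, so s^7 ≡ 7·49·126 ≡ 126 (mod 133)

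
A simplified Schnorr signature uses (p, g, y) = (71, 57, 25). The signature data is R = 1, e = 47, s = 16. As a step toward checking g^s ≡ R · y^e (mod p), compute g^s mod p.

57^2 = 3249 ≡ 54
57^4 ≡ 54^2 = 2916 ≡ 5
57^8 ≡ 5^2 = 25
57^16 ≡ 25^2 = 625 ≡ 57

57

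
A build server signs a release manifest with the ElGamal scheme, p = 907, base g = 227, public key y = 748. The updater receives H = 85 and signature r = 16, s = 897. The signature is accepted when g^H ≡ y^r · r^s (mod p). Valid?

Left side g^H mod p:
Squares mod 907: 227^1≡227, 227^2≡737, 227^4≡783, 227^8≡864, 227^16≡35, 227^32≡318, 227^64≡447
85 = 64 + 16 + 4 + 1, so 227^85 ≡ 447·35·783·227 ≡ 250 (mod 907)
Right side y^r · r^s mod p:
Squares mod 907: 748^1≡748, 748^2≡792, 748^4≡527, 748^8≡187, 748^16≡503
748^16 ≡ 503 (mod 907)
Squares mod 907: 16^1≡16, 16^2≡256, 16^4≡232, 16^8≡311, 16^16≡579, 16^32≡558, 16^64≡263, 16^128≡237, 16^256≡842, 16^512≡597
897 = 512 + 256 + 128 + 1, so 16^897 ≡ 597·842·237·16 ≡ 399 (mod 907)
503·399 = 200697 ≡ 250 (mod 907)
250 ≡ 250 (mod 907), so the signature is genuine.

yes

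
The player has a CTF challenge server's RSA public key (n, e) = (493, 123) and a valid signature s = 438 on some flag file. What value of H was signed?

Squares mod 493: s^1≡438, s^2≡67, s^4≡52, s^8≡239, s^16≡426, s^32≡52, s^64≡239
123 = 64 + 32 + 16 + 8 + 2 + 1, so s^123 ≡ 239·52·426·239·67·438 ≡ 276 (mod 493)

276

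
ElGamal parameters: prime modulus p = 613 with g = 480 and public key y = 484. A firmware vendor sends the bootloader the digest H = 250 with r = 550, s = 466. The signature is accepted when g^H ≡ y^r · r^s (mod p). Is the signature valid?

Left side g^H mod p:
Squares mod 613: 480^1≡480, 480^2≡525, 480^4≡388, 480^8≡359, 480^16≡151, 480^32≡120, 480^64≡301, 480^128≡490
250 = 128 + 64 + 32 + 16 + 8 + 2, so 480^250 ≡ 490·301·120·151·359·525 ≡ 492 (mod 613)
Right side y^r · r^s mod p:
Squares mod 613: 484^1≡484, 484^2≡90, 484^4≡131, 484^8≡610, 484^16≡9, 484^32≡81, 484^64≡431, 484^128≡22, 484^256≡484, 484^512≡90
550 = 512 + 32 + 4 + 2, so 484^550 ≡ 90·81·131·90 ≡ 370 (mod 613)
Squares mod 613: 550^1≡550, 550^2≡291, 550^4≡87, 550^8≡213, 550^16≡7, 550^32≡49, 550^64≡562, 550^128≡149, 550^256≡133
466 = 256 + 128 + 64 + 16 + 2, so 550^466 ≡ 133·149·562·7·291 ≡ 558 (mod 613)
370·558 = 206460 ≡ 492 (mod 613)
492 ≡ 492 (mod 613), so the signature is genuine.

valid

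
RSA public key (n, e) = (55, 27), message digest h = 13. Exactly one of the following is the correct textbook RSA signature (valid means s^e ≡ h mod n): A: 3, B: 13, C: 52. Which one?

Candidate A: Squares mod 55: 3^1≡3, 3^2≡9, 3^4≡26, 3^8≡16, 3^16≡36; 27 = 16 + 8 + 2 + 1, so 3^27 ≡ 36·16·9·3 ≡ 42 (mod 55)
Candidate B: Squares mod 55: 13^1≡13, 13^2≡4, 13^4≡16, 13^8≡36, 13^16≡31; 27 = 16 + 8 + 2 + 1, so 13^27 ≡ 31·36·4·13 ≡ 7 (mod 55)
Candidate C: Squares mod 55: 52^1≡52, 52^2≡9, 52^4≡26, 52^8≡16, 52^16≡36; 27 = 16 + 8 + 2 + 1, so 52^27 ≡ 36·16·9·52 ≡ 13 (mod 55)
  → matches h = 13

C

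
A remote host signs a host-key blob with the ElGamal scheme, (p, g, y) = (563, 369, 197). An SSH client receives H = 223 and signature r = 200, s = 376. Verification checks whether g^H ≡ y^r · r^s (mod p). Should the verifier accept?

Left side g^H mod p:
Squares mod 563: 369^1≡369, 369^2≡478, 369^4≡469, 369^8≡391, 369^16≡308, 369^32≡280, 369^64≡143, 369^128≡181
223 = 128 + 64 + 16 + 8 + 4 + 2 + 1, so 369^223 ≡ 181·143·308·391·469·478·369 ≡ 515 (mod 563)
Right side y^r · r^s mod p:
Squares mod 563: 197^1≡197, 197^2≡525, 197^4≡318, 197^8≡347, 197^16≡490, 197^32≡262, 197^64≡521, 197^128≡75
200 = 128 + 64 + 8, so 197^200 ≡ 75·521·347 ≡ 296 (mod 563)
Squares mod 563: 200^1≡200, 200^2≡27, 200^4≡166, 200^8≡532, 200^16≡398, 200^32≡201, 200^64≡428, 200^128≡209, 200^256≡330
376 = 256 + 64 + 32 + 16 + 8, so 200^376 ≡ 330·428·201·398·532 ≡ 9 (mod 563)
296·9 = 2664 ≡ 412 (mod 563)
515 ≠ 412, so verification fails.

reject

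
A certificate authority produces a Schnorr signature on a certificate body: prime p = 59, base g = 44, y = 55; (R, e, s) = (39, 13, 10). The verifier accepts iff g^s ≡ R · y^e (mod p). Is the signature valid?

invalid

g^s mod p:
44^2 = 1936 ≡ 48
44^4 ≡ 48^2 = 2304 ≡ 3
44^8 ≡ 3^2 = 9
10 = 8 + 2, so 44^10 ≡ 9·48 ≡ 19 (mod 59)
R · y^e mod p:
55^2 = 3025 ≡ 16
55^4 ≡ 16^2 = 256 ≡ 20
55^8 ≡ 20^2 = 400 ≡ 46
13 = 8 + 4 + 1, so 55^13 ≡ 46·20·55 ≡ 37 (mod 59)
39·37 = 1443 ≡ 27 (mod 59)
19 ≠ 27; the check fails.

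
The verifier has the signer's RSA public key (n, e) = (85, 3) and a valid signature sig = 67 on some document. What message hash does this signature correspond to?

33

Squares mod 85: sig^1≡67, sig^2≡69
3 = 2 + 1, so sig^3 ≡ 69·67 ≡ 33 (mod 85)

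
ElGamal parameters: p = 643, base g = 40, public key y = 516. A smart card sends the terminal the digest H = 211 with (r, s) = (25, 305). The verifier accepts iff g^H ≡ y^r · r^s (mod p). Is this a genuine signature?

genuine

Left side g^H mod p:
40^2 = 1600 ≡ 314
40^4 ≡ 314^2 = 98596 ≡ 217
40^8 ≡ 217^2 = 47089 ≡ 150
40^16 ≡ 150^2 = 22500 ≡ 638
40^32 ≡ 638^2 = 407044 ≡ 25
40^64 ≡ 25^2 = 625
40^128 ≡ 625^2 = 390625 ≡ 324
211 = 128 + 64 + 16 + 2 + 1, so 40^211 ≡ 324·625·638·314·40 ≡ 15 (mod 643)
Right side y^r · r^s mod p:
516^2 = 266256 ≡ 54
516^4 ≡ 54^2 = 2916 ≡ 344
516^8 ≡ 344^2 = 118336 ≡ 24
516^16 ≡ 24^2 = 576
25 = 16 + 8 + 1, so 516^25 ≡ 576·24·516 ≡ 385 (mod 643)
25^2 = 625
25^4 ≡ 625^2 = 390625 ≡ 324
25^8 ≡ 324^2 = 104976 ≡ 167
25^16 ≡ 167^2 = 27889 ≡ 240
25^32 ≡ 240^2 = 57600 ≡ 373
25^64 ≡ 373^2 = 139129 ≡ 241
25^128 ≡ 241^2 = 58081 ≡ 211
25^256 ≡ 211^2 = 44521 ≡ 154
305 = 256 + 32 + 16 + 1, so 25^305 ≡ 154·373·240·25 ≡ 142 (mod 643)
385·142 = 54670 ≡ 15 (mod 643)
15 ≡ 15 (mod 643), so the signature is genuine.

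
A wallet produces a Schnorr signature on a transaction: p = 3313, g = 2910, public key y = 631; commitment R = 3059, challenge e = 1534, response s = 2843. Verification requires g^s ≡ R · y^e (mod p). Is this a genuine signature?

forged

g^s mod p:
2910^2 = 8468100 ≡ 72
2910^4 ≡ 72^2 = 5184 ≡ 1871
2910^8 ≡ 1871^2 = 3500641 ≡ 2113
2910^16 ≡ 2113^2 = 4464769 ≡ 2158
2910^32 ≡ 2158^2 = 4656964 ≡ 2199
2910^64 ≡ 2199^2 = 4835601 ≡ 1934
2910^128 ≡ 1934^2 = 3740356 ≡ 3292
2910^256 ≡ 3292^2 = 10837264 ≡ 441
2910^512 ≡ 441^2 = 194481 ≡ 2327
2910^1024 ≡ 2327^2 = 5414929 ≡ 1487
2910^2048 ≡ 1487^2 = 2211169 ≡ 1398
2843 = 2048 + 512 + 256 + 16 + 8 + 2 + 1, so 2910^2843 ≡ 1398·2327·441·2158·2113·72·2910 ≡ 1295 (mod 3313)
R · y^e mod p:
631^2 = 398161 ≡ 601
631^4 ≡ 601^2 = 361201 ≡ 84
631^8 ≡ 84^2 = 7056 ≡ 430
631^16 ≡ 430^2 = 184900 ≡ 2685
631^32 ≡ 2685^2 = 7209225 ≡ 137
631^64 ≡ 137^2 = 18769 ≡ 2204
631^128 ≡ 2204^2 = 4857616 ≡ 758
631^256 ≡ 758^2 = 574564 ≡ 1415
631^512 ≡ 1415^2 = 2002225 ≡ 1173
631^1024 ≡ 1173^2 = 1375929 ≡ 1034
1534 = 1024 + 256 + 128 + 64 + 32 + 16 + 8 + 4 + 2, so 631^1534 ≡ 1034·1415·758·2204·137·2685·430·84·601 ≡ 425 (mod 3313)
3059·425 = 1300075 ≡ 1379 (mod 3313)
1295 ≠ 1379; the check fails.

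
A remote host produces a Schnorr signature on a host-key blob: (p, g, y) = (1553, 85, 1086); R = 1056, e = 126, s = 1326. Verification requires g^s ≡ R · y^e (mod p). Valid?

no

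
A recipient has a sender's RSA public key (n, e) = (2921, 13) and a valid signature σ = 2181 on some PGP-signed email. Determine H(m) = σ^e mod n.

Squares mod 2921: σ^1≡2181, σ^2≡1373, σ^4≡1084, σ^8≡814
13 = 8 + 4 + 1, so σ^13 ≡ 814·1084·2181 ≡ 2100 (mod 2921)

2100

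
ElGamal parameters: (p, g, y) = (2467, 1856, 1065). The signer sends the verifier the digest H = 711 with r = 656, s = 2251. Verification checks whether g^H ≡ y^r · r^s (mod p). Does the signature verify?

does not verify

Left side g^H mod p:
Squares mod 2467: 1856^1≡1856, 1856^2≡804, 1856^4≡62, 1856^8≡1377, 1856^16≡1473, 1856^32≡1236, 1856^64≡623, 1856^128≡810, 1856^256≡2345, 1856^512≡82
711 = 512 + 128 + 64 + 4 + 2 + 1, so 1856^711 ≡ 82·810·623·62·804·1856 ≡ 285 (mod 2467)
Right side y^r · r^s mod p:
Squares mod 2467: 1065^1≡1065, 1065^2≡1872, 1065^4≡1244, 1065^8≡727, 1065^16≡591, 1065^32≡1434, 1065^64≡1345, 1065^128≡714, 1065^256≡1594, 1065^512≡2293
656 = 512 + 128 + 16, so 1065^656 ≡ 2293·714·591 ≡ 1845 (mod 2467)
Squares mod 2467: 656^1≡656, 656^2≡1078, 656^4≡127, 656^8≡1327, 656^16≡1958, 656^32≡46, 656^64≡2116, 656^128≡2318, 656^256≡2465, 656^512≡4, 656^1024≡16, 656^2048≡256
2251 = 2048 + 128 + 64 + 8 + 2 + 1, so 656^2251 ≡ 256·2318·2116·1327·1078·656 ≡ 396 (mod 2467)
1845·396 = 730620 ≡ 388 (mod 2467)
285 ≠ 388, so verification fails.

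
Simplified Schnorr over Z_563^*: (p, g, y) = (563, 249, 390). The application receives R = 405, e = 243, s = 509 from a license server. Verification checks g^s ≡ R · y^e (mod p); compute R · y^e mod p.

Squares mod 563: 390^1≡390, 390^2≡90, 390^4≡218, 390^8≡232, 390^16≡339, 390^32≡69, 390^64≡257, 390^128≡178
243 = 128 + 64 + 32 + 16 + 2 + 1, so 390^243 ≡ 178·257·69·339·90·390 ≡ 448 (mod 563)
R · y^e ≡ 405·448 = 181440 ≡ 154 (mod 563)

154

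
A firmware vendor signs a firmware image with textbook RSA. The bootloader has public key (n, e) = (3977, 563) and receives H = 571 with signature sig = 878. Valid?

no

sig^2 ≡ 878^2 = 770884 ≡ 3323
sig^4 ≡ 3323^2 = 11042329 ≡ 2177
sig^8 ≡ 2177^2 = 4739329 ≡ 2722
sig^16 ≡ 2722^2 = 7409284 ≡ 133
sig^32 ≡ 133^2 = 17689 ≡ 1781
sig^64 ≡ 1781^2 = 3171961 ≡ 2292
sig^128 ≡ 2292^2 = 5253264 ≡ 3624
sig^256 ≡ 3624^2 = 13133376 ≡ 1322
sig^512 ≡ 1322^2 = 1747684 ≡ 1781
563 = 512 + 32 + 16 + 2 + 1, so sig^563 ≡ 1781·1781·133·3323·878 ≡ 3191 (mod 3977)
The recovered value 3191 does not match the digest 571.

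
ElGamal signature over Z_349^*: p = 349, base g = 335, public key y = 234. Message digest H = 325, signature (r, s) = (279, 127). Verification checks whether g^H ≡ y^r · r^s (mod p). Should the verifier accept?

Left side g^H mod p:
335^2 = 112225 ≡ 196
335^4 ≡ 196^2 = 38416 ≡ 26
335^8 ≡ 26^2 = 676 ≡ 327
335^16 ≡ 327^2 = 106929 ≡ 135
335^32 ≡ 135^2 = 18225 ≡ 77
335^64 ≡ 77^2 = 5929 ≡ 345
335^128 ≡ 345^2 = 119025 ≡ 16
335^256 ≡ 16^2 = 256
325 = 256 + 64 + 4 + 1, so 335^325 ≡ 256·345·26·335 ≡ 4 (mod 349)
Right side y^r · r^s mod p:
234^2 = 54756 ≡ 312
234^4 ≡ 312^2 = 97344 ≡ 322
234^8 ≡ 322^2 = 103684 ≡ 31
234^16 ≡ 31^2 = 961 ≡ 263
234^32 ≡ 263^2 = 69169 ≡ 67
234^64 ≡ 67^2 = 4489 ≡ 301
234^128 ≡ 301^2 = 90601 ≡ 210
234^256 ≡ 210^2 = 44100 ≡ 126
279 = 256 + 16 + 4 + 2 + 1, so 234^279 ≡ 126·263·322·312·234 ≡ 41 (mod 349)
279^2 = 77841 ≡ 14
279^4 ≡ 14^2 = 196
279^8 ≡ 196^2 = 38416 ≡ 26
279^16 ≡ 26^2 = 676 ≡ 327
279^32 ≡ 327^2 = 106929 ≡ 135
279^64 ≡ 135^2 = 18225 ≡ 77
127 = 64 + 32 + 16 + 8 + 4 + 2 + 1, so 279^127 ≡ 77·135·327·26·196·14·279 ≡ 20 (mod 349)
41·20 = 820 ≡ 122 (mod 349)
4 ≠ 122, so verification fails.

reject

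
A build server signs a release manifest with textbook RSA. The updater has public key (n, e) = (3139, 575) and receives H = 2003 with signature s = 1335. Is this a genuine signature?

Squares mod 3139: s^1≡1335, s^2≡2412, s^4≡1177, s^8≡1030, s^16≡3057, s^32≡446, s^64≡1159, s^128≡2928, s^256≡575, s^512≡1030
575 = 512 + 32 + 16 + 8 + 4 + 2 + 1, so s^575 ≡ 1030·446·3057·1030·1177·2412·1335 ≡ 518 (mod 3139)
The recovered value 518 does not match the digest 2003.

forged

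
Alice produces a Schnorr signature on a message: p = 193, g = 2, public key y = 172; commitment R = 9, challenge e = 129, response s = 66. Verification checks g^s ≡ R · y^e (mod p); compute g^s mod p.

Squares mod 193: 2^1≡2, 2^2≡4, 2^4≡16, 2^8≡63, 2^16≡109, 2^32≡108, 2^64≡84
66 = 64 + 2, so 2^66 ≡ 84·4 ≡ 143 (mod 193)

143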